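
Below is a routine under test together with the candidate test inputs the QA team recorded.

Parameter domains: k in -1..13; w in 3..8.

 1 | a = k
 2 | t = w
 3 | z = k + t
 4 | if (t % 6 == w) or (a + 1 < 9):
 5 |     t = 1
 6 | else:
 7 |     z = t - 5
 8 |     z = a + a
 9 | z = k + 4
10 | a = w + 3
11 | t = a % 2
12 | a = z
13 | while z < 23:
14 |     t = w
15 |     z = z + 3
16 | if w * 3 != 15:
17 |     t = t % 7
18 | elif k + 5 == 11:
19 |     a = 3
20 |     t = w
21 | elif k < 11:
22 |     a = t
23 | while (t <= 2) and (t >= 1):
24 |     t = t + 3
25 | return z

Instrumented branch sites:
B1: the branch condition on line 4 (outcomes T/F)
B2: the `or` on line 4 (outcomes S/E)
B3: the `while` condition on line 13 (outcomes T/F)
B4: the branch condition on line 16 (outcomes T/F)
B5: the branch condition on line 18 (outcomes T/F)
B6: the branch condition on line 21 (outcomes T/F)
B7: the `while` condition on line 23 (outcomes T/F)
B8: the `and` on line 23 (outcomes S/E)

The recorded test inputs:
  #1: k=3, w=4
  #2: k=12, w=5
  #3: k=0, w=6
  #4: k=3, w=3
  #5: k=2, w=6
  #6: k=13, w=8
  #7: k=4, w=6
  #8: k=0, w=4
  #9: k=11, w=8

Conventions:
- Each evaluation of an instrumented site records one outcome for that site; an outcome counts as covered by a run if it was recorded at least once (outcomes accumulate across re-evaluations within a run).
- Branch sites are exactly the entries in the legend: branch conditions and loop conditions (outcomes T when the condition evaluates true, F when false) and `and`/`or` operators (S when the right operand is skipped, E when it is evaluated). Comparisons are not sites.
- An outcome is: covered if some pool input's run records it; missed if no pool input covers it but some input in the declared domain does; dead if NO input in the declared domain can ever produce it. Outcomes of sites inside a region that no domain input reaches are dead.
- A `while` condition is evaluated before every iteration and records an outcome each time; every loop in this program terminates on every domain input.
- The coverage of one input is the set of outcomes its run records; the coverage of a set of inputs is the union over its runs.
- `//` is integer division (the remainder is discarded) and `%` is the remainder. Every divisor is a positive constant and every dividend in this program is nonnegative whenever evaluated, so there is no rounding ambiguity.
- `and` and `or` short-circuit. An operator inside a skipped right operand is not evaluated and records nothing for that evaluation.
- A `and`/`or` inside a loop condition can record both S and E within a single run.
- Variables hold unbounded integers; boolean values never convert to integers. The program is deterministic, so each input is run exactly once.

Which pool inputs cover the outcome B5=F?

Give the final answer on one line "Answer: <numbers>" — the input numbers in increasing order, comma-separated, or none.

input #1 (k=3, w=4): does not produce B5=F
input #2 (k=12, w=5): produces B5=F
input #3 (k=0, w=6): does not produce B5=F
input #4 (k=3, w=3): does not produce B5=F
input #5 (k=2, w=6): does not produce B5=F
input #6 (k=13, w=8): does not produce B5=F
input #7 (k=4, w=6): does not produce B5=F
input #8 (k=0, w=4): does not produce B5=F
input #9 (k=11, w=8): does not produce B5=F

Answer: 2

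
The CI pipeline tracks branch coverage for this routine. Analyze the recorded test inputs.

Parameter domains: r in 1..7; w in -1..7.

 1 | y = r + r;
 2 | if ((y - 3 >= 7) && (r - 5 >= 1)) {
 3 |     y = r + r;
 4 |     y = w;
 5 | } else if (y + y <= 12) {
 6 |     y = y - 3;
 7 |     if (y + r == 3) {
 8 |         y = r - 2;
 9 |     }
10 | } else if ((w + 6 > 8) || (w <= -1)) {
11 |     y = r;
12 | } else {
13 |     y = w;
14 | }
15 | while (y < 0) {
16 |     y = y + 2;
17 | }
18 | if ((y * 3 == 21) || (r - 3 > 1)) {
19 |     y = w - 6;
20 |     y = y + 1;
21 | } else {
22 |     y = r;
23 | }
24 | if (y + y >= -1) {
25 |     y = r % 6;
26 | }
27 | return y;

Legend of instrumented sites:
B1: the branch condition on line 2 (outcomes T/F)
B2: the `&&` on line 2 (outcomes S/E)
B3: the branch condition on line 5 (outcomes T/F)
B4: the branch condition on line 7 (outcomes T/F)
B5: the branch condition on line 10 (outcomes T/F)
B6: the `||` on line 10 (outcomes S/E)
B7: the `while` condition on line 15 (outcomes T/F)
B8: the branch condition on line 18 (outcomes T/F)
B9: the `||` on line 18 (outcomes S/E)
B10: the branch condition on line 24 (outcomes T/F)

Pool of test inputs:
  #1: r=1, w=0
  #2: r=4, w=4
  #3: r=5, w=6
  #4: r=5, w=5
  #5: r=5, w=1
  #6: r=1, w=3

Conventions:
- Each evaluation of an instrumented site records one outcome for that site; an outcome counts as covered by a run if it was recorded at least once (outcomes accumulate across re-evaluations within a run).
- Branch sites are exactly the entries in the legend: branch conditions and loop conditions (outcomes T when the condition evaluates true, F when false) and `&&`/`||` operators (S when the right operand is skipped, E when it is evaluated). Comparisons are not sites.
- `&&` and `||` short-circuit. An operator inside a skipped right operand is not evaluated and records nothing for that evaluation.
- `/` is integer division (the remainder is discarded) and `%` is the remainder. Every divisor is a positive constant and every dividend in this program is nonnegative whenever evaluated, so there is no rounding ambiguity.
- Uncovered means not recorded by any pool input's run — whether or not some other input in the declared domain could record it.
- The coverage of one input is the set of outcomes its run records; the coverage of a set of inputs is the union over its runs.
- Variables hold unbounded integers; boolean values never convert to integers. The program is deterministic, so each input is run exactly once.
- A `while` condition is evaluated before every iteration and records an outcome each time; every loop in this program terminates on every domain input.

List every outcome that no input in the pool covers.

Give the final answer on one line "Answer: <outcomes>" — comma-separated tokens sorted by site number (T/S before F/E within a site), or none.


input #1 (r=1, w=0): events B2->S, B1->F, B3->T, B4->F, B7->T, B7->F, B9->E, B8->F, B10->T; covers B1=F, B2=S, B3=T, B4=F, B7=T, B7=F, B8=F, B9=E, B10=T
input #2 (r=4, w=4): events B2->S, B1->F, B3->F, B6->S, B5->T, B7->F, B9->E, B8->F, B10->T; covers B1=F, B2=S, B3=F, B5=T, B6=S, B7=F, B8=F, B9=E, B10=T
input #3 (r=5, w=6): events B2->E, B1->F, B3->F, B6->S, B5->T, B7->F, B9->E, B8->T, B10->T; covers B1=F, B2=E, B3=F, B5=T, B6=S, B7=F, B8=T, B9=E, B10=T
input #4 (r=5, w=5): events B2->E, B1->F, B3->F, B6->S, B5->T, B7->F, B9->E, B8->T, B10->T; covers B1=F, B2=E, B3=F, B5=T, B6=S, B7=F, B8=T, B9=E, B10=T
input #5 (r=5, w=1): events B2->E, B1->F, B3->F, B6->E, B5->F, B7->F, B9->E, B8->T, B10->F; covers B1=F, B2=E, B3=F, B5=F, B6=E, B7=F, B8=T, B9=E, B10=F
input #6 (r=1, w=3): events B2->S, B1->F, B3->T, B4->F, B7->T, B7->F, B9->E, B8->F, B10->T; covers B1=F, B2=S, B3=T, B4=F, B7=T, B7=F, B8=F, B9=E, B10=T
union over the pool: B1=F, B2=S, B2=E, B3=T, B3=F, B4=F, B5=T, B5=F, B6=S, B6=E, B7=T, B7=F, B8=T, B8=F, B9=E, B10=T, B10=F
uncovered (3 of 20): B1=T, B4=T, B9=S
Answer: B1=T, B4=T, B9=S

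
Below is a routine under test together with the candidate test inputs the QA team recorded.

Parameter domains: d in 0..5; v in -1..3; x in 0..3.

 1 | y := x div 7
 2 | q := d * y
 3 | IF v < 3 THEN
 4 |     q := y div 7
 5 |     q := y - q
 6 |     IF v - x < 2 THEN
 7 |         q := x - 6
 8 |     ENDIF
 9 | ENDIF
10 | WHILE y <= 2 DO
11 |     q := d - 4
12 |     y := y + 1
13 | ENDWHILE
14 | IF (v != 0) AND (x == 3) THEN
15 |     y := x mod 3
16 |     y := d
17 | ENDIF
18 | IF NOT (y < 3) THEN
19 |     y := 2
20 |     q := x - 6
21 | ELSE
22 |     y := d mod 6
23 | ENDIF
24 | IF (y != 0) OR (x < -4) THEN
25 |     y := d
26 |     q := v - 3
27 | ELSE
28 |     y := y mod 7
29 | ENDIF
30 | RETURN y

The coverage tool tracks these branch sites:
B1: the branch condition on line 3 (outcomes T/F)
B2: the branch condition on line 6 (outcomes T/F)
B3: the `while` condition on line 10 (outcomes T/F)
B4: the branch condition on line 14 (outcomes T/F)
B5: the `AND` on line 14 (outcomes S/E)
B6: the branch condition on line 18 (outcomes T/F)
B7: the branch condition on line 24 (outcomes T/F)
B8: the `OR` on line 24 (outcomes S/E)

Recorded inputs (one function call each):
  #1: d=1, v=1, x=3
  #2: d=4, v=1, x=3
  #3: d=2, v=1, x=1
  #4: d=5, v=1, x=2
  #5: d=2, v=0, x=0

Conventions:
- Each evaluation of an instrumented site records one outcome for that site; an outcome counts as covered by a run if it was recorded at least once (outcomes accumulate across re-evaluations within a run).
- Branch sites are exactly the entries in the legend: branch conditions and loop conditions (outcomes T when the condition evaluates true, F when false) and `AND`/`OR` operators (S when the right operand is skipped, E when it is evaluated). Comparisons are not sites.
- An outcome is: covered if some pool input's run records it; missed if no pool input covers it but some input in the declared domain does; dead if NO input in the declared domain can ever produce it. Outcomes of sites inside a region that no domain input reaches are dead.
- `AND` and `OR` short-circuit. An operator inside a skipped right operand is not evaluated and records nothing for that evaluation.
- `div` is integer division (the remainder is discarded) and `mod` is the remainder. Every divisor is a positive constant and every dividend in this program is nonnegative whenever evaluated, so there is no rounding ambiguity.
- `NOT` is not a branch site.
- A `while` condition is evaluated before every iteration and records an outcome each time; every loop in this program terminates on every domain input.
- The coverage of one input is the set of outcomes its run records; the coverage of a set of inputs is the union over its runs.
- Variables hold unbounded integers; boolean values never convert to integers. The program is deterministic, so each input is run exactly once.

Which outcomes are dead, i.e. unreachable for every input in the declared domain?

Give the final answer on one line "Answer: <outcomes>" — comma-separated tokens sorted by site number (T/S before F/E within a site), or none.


sweeping the full domain (120 inputs) for each outcome:
  reachable outcomes have witnesses, e.g. B1=T (e.g. d=0, v=-1, x=0), B1=F (e.g. d=0, v=3, x=0), B2=T (e.g. d=0, v=-1, x=0), B2=F (e.g. d=0, v=2, x=0)
Answer: none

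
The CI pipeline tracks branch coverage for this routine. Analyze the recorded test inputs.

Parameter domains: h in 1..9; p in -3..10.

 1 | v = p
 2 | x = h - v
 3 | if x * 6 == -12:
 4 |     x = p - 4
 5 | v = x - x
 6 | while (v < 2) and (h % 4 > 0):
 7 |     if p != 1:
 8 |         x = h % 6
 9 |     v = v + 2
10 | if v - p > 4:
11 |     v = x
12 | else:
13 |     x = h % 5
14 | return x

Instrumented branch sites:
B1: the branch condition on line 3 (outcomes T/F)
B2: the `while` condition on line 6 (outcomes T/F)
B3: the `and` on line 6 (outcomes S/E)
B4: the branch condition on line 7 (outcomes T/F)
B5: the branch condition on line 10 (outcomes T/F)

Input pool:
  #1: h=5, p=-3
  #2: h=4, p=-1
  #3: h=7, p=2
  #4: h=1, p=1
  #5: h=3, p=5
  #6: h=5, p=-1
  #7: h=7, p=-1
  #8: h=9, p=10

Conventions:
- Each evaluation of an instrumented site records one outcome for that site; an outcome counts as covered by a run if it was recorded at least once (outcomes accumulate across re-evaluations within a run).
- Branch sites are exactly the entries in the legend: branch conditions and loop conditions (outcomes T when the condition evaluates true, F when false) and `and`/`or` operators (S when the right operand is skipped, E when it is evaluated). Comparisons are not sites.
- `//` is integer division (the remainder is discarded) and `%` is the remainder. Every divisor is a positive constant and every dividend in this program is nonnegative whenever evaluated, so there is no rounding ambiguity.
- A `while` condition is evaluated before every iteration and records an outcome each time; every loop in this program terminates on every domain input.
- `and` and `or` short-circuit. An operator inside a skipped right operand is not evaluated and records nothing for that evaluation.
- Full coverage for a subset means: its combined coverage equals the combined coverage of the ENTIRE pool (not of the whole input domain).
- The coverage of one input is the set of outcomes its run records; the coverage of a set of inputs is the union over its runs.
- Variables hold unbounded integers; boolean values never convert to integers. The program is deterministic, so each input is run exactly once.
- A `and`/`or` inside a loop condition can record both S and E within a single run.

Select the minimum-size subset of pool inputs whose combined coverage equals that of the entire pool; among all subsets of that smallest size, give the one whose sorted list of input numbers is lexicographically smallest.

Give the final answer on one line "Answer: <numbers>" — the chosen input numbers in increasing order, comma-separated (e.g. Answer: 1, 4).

run #1 (h=5, p=-3) runs B1->F, B3->E, B2->T, B4->T, B3->S, B2->F, B5->T; records B1=F, B2=T, B2=F, B3=S, B3=E, B4=T, B5=T
run #2 (h=4, p=-1) runs B1->F, B3->E, B2->F, B5->F; records B1=F, B2=F, B3=E, B5=F
run #3 (h=7, p=2) runs B1->F, B3->E, B2->T, B4->T, B3->S, B2->F, B5->F; records B1=F, B2=T, B2=F, B3=S, B3=E, B4=T, B5=F
run #4 (h=1, p=1) runs B1->F, B3->E, B2->T, B4->F, B3->S, B2->F, B5->F; records B1=F, B2=T, B2=F, B3=S, B3=E, B4=F, B5=F
run #5 (h=3, p=5) runs B1->T, B3->E, B2->T, B4->T, B3->S, B2->F, B5->F; records B1=T, B2=T, B2=F, B3=S, B3=E, B4=T, B5=F
run #6 (h=5, p=-1) runs B1->F, B3->E, B2->T, B4->T, B3->S, B2->F, B5->F; records B1=F, B2=T, B2=F, B3=S, B3=E, B4=T, B5=F
run #7 (h=7, p=-1) runs B1->F, B3->E, B2->T, B4->T, B3->S, B2->F, B5->F; records B1=F, B2=T, B2=F, B3=S, B3=E, B4=T, B5=F
run #8 (h=9, p=10) runs B1->F, B3->E, B2->T, B4->T, B3->S, B2->F, B5->F; records B1=F, B2=T, B2=F, B3=S, B3=E, B4=T, B5=F
pool-wide coverage (10 outcomes): B1=T, B1=F, B2=T, B2=F, B3=S, B3=E, B4=T, B4=F, B5=T, B5=F
size 1 is not enough: best union over all size-1 subsets is 7/10
size 2 is not enough: best union over all size-2 subsets is 9/10
inputs {1, 4, 5} (size 3) cover everything; no size-3 subset with a lexicographically smaller index list covers all 10

Answer: 1, 4, 5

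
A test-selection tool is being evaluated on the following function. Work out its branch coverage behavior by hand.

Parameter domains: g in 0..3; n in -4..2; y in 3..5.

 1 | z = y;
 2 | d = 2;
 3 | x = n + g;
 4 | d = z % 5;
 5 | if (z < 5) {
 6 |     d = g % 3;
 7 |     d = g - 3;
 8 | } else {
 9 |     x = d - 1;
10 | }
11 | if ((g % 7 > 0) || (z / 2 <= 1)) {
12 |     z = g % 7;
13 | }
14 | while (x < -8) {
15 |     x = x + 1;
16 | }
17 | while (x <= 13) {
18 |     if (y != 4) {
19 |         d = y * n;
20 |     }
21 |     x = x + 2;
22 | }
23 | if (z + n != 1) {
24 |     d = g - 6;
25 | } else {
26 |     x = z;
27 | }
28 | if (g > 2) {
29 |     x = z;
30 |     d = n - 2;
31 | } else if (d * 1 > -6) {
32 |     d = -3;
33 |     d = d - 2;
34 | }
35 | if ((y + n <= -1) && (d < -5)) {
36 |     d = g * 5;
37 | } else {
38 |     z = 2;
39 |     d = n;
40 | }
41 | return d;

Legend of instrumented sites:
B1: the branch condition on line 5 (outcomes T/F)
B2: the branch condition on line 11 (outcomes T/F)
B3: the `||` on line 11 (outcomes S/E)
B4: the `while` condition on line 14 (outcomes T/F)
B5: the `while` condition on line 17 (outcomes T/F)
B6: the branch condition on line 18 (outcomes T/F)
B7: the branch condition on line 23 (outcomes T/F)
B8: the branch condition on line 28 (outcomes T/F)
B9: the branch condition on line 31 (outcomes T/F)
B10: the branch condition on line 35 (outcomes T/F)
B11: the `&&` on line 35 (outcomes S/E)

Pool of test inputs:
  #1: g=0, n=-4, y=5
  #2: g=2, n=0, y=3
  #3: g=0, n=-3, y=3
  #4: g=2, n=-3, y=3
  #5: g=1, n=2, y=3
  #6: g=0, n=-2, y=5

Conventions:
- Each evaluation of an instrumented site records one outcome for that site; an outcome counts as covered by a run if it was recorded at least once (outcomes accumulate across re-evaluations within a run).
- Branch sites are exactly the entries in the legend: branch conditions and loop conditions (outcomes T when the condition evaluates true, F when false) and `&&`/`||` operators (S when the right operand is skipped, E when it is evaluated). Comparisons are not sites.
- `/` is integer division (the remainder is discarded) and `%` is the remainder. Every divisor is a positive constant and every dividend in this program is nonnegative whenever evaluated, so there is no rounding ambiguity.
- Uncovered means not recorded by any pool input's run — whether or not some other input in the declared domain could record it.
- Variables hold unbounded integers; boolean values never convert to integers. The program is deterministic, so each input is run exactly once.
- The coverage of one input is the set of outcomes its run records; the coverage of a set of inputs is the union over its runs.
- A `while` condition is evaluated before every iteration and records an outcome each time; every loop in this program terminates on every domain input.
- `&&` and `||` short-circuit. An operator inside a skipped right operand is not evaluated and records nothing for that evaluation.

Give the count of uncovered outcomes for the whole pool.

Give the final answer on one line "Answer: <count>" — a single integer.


input #1, g=0, n=-4, y=5: events B1->F, B3->E, B2->F, B4->F, B5->T, B6->T, B5->T, B6->T, B5->T, B6->T, B5->T, B6->T, B5->T, B6->T, ...; outcomes B1=F, B2=F, B3=E, B4=F, B5=T, B5=F, B6=T, B7=F, B8=F, B9=F, B10=F, B11=S
input #2, g=2, n=0, y=3: events B1->T, B3->S, B2->T, B4->F, B5->T, B6->T, B5->T, B6->T, B5->T, B6->T, B5->T, B6->T, B5->T, B6->T, ...; outcomes B1=T, B2=T, B3=S, B4=F, B5=T, B5=F, B6=T, B7=T, B8=F, B9=T, B10=F, B11=S
input #3, g=0, n=-3, y=3: events B1->T, B3->E, B2->T, B4->F, B5->T, B6->T, B5->T, B6->T, B5->T, B6->T, B5->T, B6->T, B5->T, B6->T, ...; outcomes B1=T, B2=T, B3=E, B4=F, B5=T, B5=F, B6=T, B7=T, B8=F, B9=F, B10=F, B11=S
input #4, g=2, n=-3, y=3: events B1->T, B3->S, B2->T, B4->F, B5->T, B6->T, B5->T, B6->T, B5->T, B6->T, B5->T, B6->T, B5->T, B6->T, ...; outcomes B1=T, B2=T, B3=S, B4=F, B5=T, B5=F, B6=T, B7=T, B8=F, B9=T, B10=F, B11=S
input #5, g=1, n=2, y=3: events B1->T, B3->S, B2->T, B4->F, B5->T, B6->T, B5->T, B6->T, B5->T, B6->T, B5->T, B6->T, B5->T, B6->T, ...; outcomes B1=T, B2=T, B3=S, B4=F, B5=T, B5=F, B6=T, B7=T, B8=F, B9=T, B10=F, B11=S
input #6, g=0, n=-2, y=5: events B1->F, B3->E, B2->F, B4->F, B5->T, B6->T, B5->T, B6->T, B5->T, B6->T, B5->T, B6->T, B5->T, B6->T, ...; outcomes B1=F, B2=F, B3=E, B4=F, B5=T, B5=F, B6=T, B7=T, B8=F, B9=F, B10=F, B11=S
union over the pool: B1=T, B1=F, B2=T, B2=F, B3=S, B3=E, B4=F, B5=T, B5=F, B6=T, B7=T, B7=F, B8=F, B9=T, B9=F, B10=F, B11=S
uncovered (5 of 22): B4=T, B6=F, B8=T, B10=T, B11=E
Answer: 5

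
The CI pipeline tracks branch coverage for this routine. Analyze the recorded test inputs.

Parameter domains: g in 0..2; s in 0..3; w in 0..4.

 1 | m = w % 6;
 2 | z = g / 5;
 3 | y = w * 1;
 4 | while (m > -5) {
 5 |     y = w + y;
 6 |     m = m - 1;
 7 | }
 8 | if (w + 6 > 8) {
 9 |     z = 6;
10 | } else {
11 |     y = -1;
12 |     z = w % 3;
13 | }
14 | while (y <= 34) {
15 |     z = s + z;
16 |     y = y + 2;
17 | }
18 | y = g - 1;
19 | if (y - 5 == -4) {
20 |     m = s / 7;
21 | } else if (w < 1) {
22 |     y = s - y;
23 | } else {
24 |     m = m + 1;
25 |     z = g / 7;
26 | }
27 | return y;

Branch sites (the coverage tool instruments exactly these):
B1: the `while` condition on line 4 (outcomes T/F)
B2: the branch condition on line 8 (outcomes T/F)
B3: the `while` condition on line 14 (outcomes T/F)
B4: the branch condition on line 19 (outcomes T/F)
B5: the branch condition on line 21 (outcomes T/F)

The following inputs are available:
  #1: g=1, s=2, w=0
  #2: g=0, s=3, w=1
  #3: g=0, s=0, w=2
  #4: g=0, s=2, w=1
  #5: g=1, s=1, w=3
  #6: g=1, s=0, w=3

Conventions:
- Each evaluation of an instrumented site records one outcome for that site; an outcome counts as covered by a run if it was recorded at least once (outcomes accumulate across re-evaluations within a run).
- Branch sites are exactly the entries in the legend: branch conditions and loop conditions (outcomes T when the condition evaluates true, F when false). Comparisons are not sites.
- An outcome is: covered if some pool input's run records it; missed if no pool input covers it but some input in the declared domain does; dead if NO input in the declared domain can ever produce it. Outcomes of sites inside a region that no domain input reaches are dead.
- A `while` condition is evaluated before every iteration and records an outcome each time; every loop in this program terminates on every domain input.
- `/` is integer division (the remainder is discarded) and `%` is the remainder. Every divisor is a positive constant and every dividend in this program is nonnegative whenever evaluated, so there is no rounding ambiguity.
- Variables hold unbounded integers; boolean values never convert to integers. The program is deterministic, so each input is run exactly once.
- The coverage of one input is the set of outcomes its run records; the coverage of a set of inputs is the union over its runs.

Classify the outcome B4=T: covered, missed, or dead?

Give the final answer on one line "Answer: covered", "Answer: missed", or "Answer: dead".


no pool input records B4=T
but domain input (g=2, s=0, w=0) does record it -> reachable, so missed
Answer: missed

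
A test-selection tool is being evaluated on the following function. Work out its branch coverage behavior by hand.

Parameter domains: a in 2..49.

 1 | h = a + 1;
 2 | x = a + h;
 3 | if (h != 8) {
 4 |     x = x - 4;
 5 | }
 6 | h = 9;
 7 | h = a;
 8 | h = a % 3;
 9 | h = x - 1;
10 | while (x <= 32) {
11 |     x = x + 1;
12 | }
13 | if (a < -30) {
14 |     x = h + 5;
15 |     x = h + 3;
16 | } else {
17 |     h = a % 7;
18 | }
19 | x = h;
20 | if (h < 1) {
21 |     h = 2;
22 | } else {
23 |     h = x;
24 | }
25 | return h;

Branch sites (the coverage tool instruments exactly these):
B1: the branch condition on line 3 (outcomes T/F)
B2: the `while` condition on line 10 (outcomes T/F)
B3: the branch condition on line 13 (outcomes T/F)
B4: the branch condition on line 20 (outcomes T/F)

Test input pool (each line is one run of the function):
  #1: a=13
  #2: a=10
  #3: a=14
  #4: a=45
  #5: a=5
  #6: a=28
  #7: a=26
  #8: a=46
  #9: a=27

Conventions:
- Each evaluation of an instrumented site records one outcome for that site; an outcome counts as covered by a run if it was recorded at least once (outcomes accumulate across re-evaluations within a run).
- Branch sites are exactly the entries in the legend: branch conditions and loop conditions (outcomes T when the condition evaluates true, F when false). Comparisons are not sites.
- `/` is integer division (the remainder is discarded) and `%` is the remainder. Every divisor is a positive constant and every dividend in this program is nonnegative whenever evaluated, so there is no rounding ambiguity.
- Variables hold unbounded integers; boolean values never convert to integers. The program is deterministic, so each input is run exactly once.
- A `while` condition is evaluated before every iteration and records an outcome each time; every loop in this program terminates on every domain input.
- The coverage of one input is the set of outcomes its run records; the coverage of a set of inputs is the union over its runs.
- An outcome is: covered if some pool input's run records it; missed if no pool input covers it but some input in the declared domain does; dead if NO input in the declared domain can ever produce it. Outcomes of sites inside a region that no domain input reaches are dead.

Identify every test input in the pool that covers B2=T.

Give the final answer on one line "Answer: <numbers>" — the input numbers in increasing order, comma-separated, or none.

input #1 (a=13): hits B2=T
input #2 (a=10): hits B2=T
input #3 (a=14): hits B2=T
input #4 (a=45): never hits B2=T
input #5 (a=5): hits B2=T
input #6 (a=28): never hits B2=T
input #7 (a=26): never hits B2=T
input #8 (a=46): never hits B2=T
input #9 (a=27): never hits B2=T

Answer: 1, 2, 3, 5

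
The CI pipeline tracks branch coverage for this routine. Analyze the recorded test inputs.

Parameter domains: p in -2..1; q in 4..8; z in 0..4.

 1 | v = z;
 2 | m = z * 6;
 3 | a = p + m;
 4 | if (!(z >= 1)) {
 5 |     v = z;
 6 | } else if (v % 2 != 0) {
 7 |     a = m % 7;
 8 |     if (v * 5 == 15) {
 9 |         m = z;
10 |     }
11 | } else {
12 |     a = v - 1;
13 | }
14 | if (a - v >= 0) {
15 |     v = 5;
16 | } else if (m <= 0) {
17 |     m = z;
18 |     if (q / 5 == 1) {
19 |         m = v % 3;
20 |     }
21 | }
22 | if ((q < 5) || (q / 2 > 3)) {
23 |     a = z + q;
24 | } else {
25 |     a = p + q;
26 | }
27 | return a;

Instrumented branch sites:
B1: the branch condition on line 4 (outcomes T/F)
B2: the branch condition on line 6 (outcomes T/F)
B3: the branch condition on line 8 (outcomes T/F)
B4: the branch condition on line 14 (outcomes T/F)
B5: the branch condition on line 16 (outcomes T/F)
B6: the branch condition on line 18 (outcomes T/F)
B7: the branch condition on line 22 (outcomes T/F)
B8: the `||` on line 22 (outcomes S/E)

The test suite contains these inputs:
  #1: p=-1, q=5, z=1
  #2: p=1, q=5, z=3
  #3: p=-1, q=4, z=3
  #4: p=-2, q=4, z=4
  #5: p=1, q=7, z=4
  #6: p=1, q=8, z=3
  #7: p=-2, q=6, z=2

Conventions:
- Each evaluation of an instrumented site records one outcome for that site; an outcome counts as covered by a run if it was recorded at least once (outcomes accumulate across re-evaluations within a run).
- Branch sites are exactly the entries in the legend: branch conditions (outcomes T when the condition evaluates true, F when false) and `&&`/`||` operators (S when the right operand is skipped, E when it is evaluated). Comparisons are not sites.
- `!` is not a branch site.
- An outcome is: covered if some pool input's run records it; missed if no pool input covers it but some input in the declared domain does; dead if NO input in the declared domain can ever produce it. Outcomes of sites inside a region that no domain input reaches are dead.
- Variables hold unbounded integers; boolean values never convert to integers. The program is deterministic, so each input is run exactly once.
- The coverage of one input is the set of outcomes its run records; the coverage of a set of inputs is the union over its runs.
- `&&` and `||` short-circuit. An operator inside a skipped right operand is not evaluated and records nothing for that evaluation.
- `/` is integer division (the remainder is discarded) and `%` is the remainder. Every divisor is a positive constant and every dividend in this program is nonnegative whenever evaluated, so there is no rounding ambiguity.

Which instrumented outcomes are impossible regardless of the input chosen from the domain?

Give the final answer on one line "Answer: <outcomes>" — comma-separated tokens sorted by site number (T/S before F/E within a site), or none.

checking every outcome against all 100 domain inputs:
  reachable outcomes have witnesses, e.g. B1=T (e.g. p=-2, q=4, z=0), B1=F (e.g. p=-2, q=4, z=1), B2=T (e.g. p=-2, q=4, z=1), B2=F (e.g. p=-2, q=4, z=2)

Answer: none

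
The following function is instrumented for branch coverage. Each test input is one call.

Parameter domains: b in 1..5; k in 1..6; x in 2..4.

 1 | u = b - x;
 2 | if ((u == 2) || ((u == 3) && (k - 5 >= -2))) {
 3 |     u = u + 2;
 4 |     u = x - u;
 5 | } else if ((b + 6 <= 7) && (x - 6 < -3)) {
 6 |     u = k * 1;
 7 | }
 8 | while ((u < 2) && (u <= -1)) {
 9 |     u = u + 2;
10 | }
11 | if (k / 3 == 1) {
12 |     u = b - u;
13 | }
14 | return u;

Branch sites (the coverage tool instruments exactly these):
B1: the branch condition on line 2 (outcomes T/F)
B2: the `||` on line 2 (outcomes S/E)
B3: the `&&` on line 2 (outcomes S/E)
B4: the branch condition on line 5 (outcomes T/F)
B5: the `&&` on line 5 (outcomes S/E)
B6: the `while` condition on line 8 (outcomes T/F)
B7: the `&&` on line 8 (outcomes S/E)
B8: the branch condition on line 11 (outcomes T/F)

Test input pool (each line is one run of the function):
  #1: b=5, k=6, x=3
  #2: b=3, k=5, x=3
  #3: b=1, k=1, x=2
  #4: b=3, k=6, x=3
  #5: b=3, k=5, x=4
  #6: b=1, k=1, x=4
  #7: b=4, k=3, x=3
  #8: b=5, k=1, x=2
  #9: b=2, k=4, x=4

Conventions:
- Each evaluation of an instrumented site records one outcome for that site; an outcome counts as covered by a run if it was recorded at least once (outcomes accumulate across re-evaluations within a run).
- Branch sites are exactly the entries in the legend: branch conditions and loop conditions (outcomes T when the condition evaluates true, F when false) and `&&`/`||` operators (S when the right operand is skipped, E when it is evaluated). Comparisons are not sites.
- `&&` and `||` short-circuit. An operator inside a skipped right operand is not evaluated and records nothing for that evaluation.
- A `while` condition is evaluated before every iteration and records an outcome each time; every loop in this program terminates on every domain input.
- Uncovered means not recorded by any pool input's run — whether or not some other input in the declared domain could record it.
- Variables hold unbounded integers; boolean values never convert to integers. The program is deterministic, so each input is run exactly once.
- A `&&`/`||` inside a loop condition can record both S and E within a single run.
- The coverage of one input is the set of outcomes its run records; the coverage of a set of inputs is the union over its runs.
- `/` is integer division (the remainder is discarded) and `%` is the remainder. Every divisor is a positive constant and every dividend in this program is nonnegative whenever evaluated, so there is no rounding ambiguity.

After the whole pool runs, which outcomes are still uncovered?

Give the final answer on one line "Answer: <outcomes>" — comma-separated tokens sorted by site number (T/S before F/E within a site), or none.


run #1 (b=5, k=6, x=3) runs B2->S, B1->T, B7->E, B6->T, B7->E, B6->F, B8->F; records B1=T, B2=S, B6=T, B6=F, B7=E, B8=F
run #2 (b=3, k=5, x=3) runs B2->E, B3->S, B1->F, B5->S, B4->F, B7->E, B6->F, B8->T; records B1=F, B2=E, B3=S, B4=F, B5=S, B6=F, B7=E, B8=T
run #3 (b=1, k=1, x=2) runs B2->E, B3->S, B1->F, B5->E, B4->T, B7->E, B6->F, B8->F; records B1=F, B2=E, B3=S, B4=T, B5=E, B6=F, B7=E, B8=F
run #4 (b=3, k=6, x=3) runs B2->E, B3->S, B1->F, B5->S, B4->F, B7->E, B6->F, B8->F; records B1=F, B2=E, B3=S, B4=F, B5=S, B6=F, B7=E, B8=F
run #5 (b=3, k=5, x=4) runs B2->E, B3->S, B1->F, B5->S, B4->F, B7->E, B6->T, B7->E, B6->F, B8->T; records B1=F, B2=E, B3=S, B4=F, B5=S, B6=T, B6=F, B7=E, B8=T
run #6 (b=1, k=1, x=4) runs B2->E, B3->S, B1->F, B5->E, B4->F, B7->E, B6->T, B7->E, B6->T, B7->E, B6->F, B8->F; records B1=F, B2=E, B3=S, B4=F, B5=E, B6=T, B6=F, B7=E, B8=F
run #7 (b=4, k=3, x=3) runs B2->E, B3->S, B1->F, B5->S, B4->F, B7->E, B6->F, B8->T; records B1=F, B2=E, B3=S, B4=F, B5=S, B6=F, B7=E, B8=T
run #8 (b=5, k=1, x=2) runs B2->E, B3->E, B1->F, B5->S, B4->F, B7->S, B6->F, B8->F; records B1=F, B2=E, B3=E, B4=F, B5=S, B6=F, B7=S, B8=F
run #9 (b=2, k=4, x=4) runs B2->E, B3->S, B1->F, B5->S, B4->F, B7->E, B6->T, B7->E, B6->F, B8->T; records B1=F, B2=E, B3=S, B4=F, B5=S, B6=T, B6=F, B7=E, B8=T
union over the pool: B1=T, B1=F, B2=S, B2=E, B3=S, B3=E, B4=T, B4=F, B5=S, B5=E, B6=T, B6=F, B7=S, B7=E, B8=T, B8=F
uncovered (0 of 16): none
Answer: none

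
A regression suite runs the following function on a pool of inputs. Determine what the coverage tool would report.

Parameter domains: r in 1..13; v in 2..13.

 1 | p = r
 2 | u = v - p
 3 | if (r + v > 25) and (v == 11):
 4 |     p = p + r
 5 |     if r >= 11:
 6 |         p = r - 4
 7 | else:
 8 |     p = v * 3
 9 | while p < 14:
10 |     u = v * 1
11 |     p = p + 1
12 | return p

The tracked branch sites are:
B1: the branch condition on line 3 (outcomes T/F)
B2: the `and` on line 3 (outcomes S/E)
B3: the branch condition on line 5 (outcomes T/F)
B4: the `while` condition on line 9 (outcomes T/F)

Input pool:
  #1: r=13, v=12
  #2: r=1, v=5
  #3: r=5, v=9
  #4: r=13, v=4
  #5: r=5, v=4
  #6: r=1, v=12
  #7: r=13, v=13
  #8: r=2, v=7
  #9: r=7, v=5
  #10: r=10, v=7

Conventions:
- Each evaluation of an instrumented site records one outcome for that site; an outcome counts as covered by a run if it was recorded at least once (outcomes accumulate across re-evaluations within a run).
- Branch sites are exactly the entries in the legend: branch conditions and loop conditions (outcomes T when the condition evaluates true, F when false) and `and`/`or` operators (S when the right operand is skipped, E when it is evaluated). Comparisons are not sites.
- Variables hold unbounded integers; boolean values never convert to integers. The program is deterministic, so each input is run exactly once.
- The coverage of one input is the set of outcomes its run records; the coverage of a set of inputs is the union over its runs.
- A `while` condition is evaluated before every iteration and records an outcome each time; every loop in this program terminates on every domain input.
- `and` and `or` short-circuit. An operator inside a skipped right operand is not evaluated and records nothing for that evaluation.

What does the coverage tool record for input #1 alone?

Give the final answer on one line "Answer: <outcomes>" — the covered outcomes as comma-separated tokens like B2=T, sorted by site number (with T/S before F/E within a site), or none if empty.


Simulating input #1 (r=13, v=12) step by step:
  B2->S, B1->F, B4->F
distinct outcomes covered: B1=F, B2=S, B4=F
Answer: B1=F, B2=S, B4=F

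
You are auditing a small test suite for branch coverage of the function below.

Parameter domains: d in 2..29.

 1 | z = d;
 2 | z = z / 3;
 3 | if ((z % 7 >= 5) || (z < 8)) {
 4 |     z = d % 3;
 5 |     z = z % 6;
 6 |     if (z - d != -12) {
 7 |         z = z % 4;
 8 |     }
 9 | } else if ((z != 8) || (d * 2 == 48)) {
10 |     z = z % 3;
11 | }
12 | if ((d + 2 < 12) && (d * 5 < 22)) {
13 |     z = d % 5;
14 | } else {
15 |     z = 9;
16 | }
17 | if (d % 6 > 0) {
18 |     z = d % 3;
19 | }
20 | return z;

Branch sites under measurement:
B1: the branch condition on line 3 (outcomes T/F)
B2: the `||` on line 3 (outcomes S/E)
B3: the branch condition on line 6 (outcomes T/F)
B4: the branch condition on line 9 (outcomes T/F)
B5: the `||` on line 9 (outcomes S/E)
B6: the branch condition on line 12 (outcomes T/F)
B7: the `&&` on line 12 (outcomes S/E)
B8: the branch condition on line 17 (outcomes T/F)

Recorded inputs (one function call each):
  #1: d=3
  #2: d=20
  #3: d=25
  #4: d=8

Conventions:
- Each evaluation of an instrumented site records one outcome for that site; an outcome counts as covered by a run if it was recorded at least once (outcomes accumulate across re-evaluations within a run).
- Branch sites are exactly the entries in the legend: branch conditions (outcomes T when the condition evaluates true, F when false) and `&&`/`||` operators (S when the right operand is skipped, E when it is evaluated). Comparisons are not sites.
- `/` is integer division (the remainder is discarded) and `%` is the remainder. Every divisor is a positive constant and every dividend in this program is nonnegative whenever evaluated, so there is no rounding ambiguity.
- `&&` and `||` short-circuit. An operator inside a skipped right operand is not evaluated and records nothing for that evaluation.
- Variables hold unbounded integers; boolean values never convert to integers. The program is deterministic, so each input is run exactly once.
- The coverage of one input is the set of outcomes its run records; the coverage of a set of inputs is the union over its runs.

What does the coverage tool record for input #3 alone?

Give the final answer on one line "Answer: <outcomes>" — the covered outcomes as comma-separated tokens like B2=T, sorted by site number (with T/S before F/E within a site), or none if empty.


Simulating input #3 (d=25) step by step:
  B2->E, B1->F, B5->E, B4->F, B7->S, B6->F, B8->T
as a set, this run covers: B1=F, B2=E, B4=F, B5=E, B6=F, B7=S, B8=T
Answer: B1=F, B2=E, B4=F, B5=E, B6=F, B7=S, B8=T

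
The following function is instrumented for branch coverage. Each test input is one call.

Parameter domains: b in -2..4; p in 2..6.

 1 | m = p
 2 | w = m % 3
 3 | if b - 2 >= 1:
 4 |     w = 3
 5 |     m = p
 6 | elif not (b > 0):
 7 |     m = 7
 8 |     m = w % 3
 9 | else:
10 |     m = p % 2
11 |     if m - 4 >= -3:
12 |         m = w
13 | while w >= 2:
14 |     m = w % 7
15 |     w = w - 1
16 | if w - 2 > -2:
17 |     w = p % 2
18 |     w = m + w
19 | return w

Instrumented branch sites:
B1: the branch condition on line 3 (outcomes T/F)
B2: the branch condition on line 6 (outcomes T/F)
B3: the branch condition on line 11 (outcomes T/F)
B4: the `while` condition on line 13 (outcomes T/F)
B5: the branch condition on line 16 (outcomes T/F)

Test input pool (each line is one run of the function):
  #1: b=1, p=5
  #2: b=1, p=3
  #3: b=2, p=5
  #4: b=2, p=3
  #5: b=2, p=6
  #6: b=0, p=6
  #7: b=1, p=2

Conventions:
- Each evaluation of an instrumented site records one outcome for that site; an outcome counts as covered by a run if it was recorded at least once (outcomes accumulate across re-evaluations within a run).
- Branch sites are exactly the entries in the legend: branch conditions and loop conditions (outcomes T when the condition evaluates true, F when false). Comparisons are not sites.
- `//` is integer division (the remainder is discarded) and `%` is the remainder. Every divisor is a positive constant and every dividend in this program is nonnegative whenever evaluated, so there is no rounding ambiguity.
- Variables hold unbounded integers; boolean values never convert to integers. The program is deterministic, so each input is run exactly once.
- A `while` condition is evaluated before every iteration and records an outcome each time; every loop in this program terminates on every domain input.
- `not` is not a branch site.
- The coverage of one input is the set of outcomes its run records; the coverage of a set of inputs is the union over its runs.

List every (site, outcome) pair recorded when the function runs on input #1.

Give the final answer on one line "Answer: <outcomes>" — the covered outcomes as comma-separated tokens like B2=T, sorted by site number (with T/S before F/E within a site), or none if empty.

Simulating input #1 (b=1, p=5) step by step:
  B1->F, B2->F, B3->T, B4->T, B4->F, B5->T
distinct outcomes covered: B1=F, B2=F, B3=T, B4=T, B4=F, B5=T

Answer: B1=F, B2=F, B3=T, B4=T, B4=F, B5=T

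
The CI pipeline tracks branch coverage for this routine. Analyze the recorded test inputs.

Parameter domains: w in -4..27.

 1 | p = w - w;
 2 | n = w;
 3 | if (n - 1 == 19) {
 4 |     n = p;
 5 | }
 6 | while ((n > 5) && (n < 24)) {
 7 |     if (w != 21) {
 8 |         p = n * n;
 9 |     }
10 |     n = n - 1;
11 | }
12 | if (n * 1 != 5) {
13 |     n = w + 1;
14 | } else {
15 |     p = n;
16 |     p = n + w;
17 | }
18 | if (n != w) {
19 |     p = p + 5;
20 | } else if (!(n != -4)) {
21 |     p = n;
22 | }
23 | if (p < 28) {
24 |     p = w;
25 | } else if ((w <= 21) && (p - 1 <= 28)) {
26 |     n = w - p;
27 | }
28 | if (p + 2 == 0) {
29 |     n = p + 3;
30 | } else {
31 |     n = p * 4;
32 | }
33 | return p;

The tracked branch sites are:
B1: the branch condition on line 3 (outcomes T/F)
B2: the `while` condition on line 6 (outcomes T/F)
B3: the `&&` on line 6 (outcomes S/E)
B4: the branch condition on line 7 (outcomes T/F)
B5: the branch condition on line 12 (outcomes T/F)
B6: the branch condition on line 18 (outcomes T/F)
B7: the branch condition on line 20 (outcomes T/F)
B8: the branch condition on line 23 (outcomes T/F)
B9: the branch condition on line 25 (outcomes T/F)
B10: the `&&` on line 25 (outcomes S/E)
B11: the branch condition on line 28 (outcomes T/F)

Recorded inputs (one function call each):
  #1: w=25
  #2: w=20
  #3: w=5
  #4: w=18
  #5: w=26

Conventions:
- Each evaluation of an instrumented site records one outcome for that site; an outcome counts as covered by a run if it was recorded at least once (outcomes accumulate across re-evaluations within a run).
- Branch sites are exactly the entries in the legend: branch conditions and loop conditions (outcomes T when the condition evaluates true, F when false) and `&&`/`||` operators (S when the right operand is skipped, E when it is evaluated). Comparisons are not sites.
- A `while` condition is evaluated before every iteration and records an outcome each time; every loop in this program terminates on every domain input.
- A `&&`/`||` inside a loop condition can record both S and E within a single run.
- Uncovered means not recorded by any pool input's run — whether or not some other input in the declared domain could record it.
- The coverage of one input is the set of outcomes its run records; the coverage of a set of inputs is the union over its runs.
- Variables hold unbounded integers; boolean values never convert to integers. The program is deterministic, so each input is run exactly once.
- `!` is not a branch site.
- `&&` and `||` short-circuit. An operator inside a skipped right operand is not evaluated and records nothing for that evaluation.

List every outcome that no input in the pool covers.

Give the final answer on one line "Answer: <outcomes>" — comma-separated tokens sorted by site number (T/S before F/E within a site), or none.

input #1 (w=25): events B1->F, B3->E, B2->F, B5->T, B6->T, B8->T, B11->F; covers B1=F, B2=F, B3=E, B5=T, B6=T, B8=T, B11=F
input #2 (w=20): events B1->T, B3->S, B2->F, B5->T, B6->T, B8->T, B11->F; covers B1=T, B2=F, B3=S, B5=T, B6=T, B8=T, B11=F
input #3 (w=5): events B1->F, B3->S, B2->F, B5->F, B6->F, B7->F, B8->T, B11->F; covers B1=F, B2=F, B3=S, B5=F, B6=F, B7=F, B8=T, B11=F
input #4 (w=18): events B1->F, B3->E, B2->T, B4->T, B3->E, B2->T, B4->T, B3->E, B2->T, B4->T, B3->E, B2->T, B4->T, B3->E, ...; covers B1=F, B2=T, B2=F, B3=S, B3=E, B4=T, B5=F, B6=T, B8=F, B9=T, B10=E, B11=F
input #5 (w=26): events B1->F, B3->E, B2->F, B5->T, B6->T, B8->T, B11->F; covers B1=F, B2=F, B3=E, B5=T, B6=T, B8=T, B11=F
union over the pool: B1=T, B1=F, B2=T, B2=F, B3=S, B3=E, B4=T, B5=T, B5=F, B6=T, B6=F, B7=F, B8=T, B8=F, B9=T, B10=E, B11=F
uncovered (5 of 22): B4=F, B7=T, B9=F, B10=S, B11=T

Answer: B4=F, B7=T, B9=F, B10=S, B11=T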